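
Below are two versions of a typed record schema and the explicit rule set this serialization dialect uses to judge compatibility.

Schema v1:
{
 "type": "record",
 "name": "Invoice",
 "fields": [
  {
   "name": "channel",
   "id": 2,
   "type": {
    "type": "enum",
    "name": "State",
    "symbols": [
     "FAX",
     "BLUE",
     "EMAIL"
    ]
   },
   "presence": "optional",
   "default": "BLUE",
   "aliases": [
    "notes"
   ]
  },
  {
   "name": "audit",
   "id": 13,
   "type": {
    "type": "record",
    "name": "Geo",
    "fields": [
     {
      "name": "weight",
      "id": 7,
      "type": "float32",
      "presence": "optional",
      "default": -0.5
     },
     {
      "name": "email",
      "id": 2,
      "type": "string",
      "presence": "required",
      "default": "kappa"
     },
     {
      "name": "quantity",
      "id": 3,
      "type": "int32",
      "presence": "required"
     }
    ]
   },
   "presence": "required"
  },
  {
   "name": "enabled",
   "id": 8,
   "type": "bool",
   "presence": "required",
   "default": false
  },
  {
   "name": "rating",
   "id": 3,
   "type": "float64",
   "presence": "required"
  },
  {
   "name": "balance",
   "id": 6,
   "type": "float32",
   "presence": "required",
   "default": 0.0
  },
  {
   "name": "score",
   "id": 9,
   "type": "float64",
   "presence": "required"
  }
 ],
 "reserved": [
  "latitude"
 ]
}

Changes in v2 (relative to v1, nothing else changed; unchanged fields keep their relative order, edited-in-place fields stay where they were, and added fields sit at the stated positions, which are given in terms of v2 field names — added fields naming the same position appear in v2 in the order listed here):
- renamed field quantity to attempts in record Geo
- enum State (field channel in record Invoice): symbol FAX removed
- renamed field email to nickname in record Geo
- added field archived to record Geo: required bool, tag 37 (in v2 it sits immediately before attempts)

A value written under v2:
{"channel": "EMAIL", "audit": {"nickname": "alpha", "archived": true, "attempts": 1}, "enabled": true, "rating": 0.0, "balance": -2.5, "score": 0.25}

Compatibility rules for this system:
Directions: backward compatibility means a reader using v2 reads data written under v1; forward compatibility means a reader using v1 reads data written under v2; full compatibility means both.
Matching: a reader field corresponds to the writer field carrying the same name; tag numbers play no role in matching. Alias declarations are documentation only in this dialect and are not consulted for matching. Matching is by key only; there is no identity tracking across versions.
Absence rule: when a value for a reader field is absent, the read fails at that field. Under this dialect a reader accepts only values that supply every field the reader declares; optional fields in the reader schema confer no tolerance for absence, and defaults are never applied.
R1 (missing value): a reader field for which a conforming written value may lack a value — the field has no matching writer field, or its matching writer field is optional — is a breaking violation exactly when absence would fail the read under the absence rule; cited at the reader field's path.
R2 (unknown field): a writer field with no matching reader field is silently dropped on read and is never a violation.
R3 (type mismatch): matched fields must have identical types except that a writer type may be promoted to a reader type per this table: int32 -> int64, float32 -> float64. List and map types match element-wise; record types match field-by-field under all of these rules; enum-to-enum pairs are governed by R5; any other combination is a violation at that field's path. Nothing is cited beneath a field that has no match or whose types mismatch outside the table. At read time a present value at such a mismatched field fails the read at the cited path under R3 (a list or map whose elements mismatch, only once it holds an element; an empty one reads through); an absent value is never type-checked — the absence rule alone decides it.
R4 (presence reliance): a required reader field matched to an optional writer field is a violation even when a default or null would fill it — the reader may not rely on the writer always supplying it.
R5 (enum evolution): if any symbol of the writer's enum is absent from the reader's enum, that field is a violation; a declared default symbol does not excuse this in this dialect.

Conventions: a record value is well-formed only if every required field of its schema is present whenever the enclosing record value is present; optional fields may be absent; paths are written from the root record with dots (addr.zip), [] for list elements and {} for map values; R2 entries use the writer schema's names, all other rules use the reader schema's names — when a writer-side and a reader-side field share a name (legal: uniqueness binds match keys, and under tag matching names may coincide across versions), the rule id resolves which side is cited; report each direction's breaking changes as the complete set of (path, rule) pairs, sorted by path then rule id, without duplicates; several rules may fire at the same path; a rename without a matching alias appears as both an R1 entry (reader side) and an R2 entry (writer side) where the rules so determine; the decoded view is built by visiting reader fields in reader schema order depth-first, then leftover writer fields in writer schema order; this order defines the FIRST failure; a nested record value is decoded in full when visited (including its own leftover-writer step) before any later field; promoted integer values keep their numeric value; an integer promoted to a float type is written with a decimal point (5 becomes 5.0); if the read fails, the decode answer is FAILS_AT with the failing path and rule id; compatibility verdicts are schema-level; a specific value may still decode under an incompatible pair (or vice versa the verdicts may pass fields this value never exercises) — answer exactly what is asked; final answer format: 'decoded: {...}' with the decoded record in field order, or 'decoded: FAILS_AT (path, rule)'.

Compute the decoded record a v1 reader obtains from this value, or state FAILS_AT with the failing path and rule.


each type pair in Invoice: writer, then reader
migrating the Invoice value to v1:
  channel := "EMAIL"
  read fails at audit.weight under R1 (no fill)
  => FAILS_AT (audit.weight, R1)
ruling out the remaining Invoice differences:
  renamed field quantity to attempts in record Geo -> matters for Invoice compatibility verdicts, not for this value's decode
  enum State (field channel in record Invoice): symbol FAX removed -> matters for Invoice compatibility verdicts, not for this value's decode
  renamed field email to nickname in record Geo -> matters for Invoice compatibility verdicts, not for this value's decode
  added field archived to record Geo: required bool, tag 37 (in v2 it sits immediately before attempts) -> matters for Invoice compatibility verdicts, not for this value's decode

decoded: FAILS_AT (audit.weight, R1)


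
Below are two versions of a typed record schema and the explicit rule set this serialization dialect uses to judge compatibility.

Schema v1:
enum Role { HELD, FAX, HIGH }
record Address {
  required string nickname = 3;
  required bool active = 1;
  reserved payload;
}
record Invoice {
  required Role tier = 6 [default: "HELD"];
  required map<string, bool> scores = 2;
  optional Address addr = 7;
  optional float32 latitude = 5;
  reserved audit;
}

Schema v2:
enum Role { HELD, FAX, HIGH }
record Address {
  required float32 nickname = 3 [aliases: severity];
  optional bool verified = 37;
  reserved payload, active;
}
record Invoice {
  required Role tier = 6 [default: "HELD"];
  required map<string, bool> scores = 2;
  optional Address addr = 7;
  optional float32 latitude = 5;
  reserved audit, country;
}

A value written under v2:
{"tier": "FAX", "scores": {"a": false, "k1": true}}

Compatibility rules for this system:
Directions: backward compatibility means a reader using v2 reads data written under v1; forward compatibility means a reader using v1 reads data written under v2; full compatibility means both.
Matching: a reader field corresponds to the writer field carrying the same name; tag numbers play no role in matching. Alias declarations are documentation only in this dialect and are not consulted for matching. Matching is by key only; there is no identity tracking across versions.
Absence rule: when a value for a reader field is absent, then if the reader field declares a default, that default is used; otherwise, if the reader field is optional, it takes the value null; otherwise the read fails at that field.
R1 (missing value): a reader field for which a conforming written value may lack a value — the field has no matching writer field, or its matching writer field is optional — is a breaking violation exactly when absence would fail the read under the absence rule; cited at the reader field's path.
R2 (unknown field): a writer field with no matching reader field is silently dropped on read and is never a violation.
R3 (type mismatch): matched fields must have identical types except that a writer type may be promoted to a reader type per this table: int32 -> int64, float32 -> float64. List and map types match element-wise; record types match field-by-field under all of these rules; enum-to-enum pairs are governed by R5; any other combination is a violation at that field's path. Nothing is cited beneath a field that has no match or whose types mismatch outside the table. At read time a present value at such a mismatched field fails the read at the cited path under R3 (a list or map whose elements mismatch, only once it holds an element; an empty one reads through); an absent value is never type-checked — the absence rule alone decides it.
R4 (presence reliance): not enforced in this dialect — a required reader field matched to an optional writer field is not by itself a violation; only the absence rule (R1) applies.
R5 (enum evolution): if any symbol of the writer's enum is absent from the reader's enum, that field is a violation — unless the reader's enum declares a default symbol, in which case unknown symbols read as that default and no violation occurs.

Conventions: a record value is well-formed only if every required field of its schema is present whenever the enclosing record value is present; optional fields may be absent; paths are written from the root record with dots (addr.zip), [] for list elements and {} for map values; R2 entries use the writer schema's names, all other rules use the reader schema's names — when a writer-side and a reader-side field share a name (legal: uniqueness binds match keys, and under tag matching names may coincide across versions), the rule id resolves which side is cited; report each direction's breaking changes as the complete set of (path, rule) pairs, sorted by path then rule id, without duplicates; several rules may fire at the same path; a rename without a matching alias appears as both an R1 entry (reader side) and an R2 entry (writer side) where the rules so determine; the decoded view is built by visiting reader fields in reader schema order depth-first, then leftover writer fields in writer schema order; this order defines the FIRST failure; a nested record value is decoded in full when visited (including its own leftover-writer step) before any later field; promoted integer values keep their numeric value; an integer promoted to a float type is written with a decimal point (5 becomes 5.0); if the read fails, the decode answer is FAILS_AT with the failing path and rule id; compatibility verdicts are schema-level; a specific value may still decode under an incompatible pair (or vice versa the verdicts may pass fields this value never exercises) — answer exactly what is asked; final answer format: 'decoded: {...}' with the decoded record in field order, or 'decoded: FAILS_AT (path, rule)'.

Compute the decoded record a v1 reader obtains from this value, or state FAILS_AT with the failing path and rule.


decoded: {"tier": "FAX", "scores": {"a": false, "k1": true}, "addr": null, "latitude": null}

in Invoice below, arrows point writer -> reader
decode walk for Invoice under reader schema v1:
  tier := "FAX"
  scores := {"a": false, "k1": true}
  addr := null (missing; optional => null)
  latitude := null (missing; optional => null)
  => decoded: {"tier": "FAX", "scores": {"a": false, "k1": true}, "addr": null, "latitude": null}
checking off the Invoice differences that do not matter here:
  field nickname in record Address: type string changed to float32 -> schema-level compatibility only; this Invoice value's decode is unchanged
  added field verified to record Address: optional bool, tag 37 (in v2 it sits last) -> no rule fires on it and the decoded Invoice view is identical with or without it
  removed field active from record Address (its key "active" joins the reserved list) -> schema-level compatibility only; this Invoice value's decode is unchanged


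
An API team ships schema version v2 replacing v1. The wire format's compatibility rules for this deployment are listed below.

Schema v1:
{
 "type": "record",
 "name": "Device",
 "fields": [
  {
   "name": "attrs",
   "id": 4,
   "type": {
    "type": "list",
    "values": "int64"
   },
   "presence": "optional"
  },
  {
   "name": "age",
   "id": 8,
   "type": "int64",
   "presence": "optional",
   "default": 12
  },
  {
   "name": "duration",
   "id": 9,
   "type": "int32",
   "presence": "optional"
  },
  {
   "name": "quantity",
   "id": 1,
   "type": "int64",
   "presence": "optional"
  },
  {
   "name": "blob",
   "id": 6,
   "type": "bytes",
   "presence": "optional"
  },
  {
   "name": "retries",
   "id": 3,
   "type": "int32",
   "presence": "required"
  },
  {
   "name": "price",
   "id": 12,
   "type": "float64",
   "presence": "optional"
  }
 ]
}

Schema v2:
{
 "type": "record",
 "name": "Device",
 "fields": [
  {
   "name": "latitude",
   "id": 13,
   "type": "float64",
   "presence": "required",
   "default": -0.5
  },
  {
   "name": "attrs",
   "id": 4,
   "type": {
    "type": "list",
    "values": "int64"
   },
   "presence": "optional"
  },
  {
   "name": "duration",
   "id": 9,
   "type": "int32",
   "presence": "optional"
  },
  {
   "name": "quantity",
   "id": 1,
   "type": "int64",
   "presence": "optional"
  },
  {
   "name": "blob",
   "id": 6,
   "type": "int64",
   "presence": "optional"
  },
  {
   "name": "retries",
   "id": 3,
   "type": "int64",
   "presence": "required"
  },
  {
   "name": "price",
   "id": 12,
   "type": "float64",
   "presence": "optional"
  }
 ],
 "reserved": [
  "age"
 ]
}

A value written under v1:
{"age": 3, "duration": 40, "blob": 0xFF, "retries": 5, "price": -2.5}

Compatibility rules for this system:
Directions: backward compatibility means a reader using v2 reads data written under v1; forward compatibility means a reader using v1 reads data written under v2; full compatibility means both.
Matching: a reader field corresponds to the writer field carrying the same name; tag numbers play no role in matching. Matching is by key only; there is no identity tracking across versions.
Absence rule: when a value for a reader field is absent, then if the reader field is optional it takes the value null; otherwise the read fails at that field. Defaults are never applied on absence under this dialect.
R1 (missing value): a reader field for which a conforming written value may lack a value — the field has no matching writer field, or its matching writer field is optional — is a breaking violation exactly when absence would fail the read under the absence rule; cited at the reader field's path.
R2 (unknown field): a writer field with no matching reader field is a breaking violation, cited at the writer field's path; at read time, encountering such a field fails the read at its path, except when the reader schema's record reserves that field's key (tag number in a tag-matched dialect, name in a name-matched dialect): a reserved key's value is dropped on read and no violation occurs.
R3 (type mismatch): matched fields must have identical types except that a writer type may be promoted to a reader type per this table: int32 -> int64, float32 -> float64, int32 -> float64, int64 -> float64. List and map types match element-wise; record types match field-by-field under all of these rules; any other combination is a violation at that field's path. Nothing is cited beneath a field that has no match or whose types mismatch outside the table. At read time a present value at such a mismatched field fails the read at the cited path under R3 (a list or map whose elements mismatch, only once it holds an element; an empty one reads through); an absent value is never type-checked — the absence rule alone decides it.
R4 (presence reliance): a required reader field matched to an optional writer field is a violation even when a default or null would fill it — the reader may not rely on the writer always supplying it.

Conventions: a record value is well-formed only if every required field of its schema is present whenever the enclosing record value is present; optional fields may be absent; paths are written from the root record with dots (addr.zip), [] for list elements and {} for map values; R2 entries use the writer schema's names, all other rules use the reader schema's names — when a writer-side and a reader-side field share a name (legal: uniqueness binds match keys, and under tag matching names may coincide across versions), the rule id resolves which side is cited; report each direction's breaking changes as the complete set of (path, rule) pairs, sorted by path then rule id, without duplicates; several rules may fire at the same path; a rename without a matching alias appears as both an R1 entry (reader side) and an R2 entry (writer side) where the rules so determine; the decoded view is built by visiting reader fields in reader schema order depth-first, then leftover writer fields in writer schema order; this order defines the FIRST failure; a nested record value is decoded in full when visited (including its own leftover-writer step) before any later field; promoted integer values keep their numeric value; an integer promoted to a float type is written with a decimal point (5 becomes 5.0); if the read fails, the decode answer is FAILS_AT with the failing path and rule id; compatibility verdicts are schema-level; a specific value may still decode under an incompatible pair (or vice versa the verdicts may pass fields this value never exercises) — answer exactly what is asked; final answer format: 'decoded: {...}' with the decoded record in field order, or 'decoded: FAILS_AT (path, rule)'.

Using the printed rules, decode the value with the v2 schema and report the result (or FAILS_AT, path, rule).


in Device below, arrows point writer -> reader
decoding the Device value with the v2 reader:
  read fails at latitude under R1 (no fill)
  => FAILS_AT (latitude, R1)
ruling out the remaining Device differences:
  field blob in record Device: type bytes changed to int64 -> changes Device's schema-level verdicts only — the decode of this value is the same
  field retries in record Device: type int32 changed to int64 -> changes Device's schema-level verdicts only — the decode of this value is the same
  removed field age from record Device (its key "age" joins the reserved list) -> fires no rule on Device under this dialect and leaves the result unchanged

decoded: FAILS_AT (latitude, R1)


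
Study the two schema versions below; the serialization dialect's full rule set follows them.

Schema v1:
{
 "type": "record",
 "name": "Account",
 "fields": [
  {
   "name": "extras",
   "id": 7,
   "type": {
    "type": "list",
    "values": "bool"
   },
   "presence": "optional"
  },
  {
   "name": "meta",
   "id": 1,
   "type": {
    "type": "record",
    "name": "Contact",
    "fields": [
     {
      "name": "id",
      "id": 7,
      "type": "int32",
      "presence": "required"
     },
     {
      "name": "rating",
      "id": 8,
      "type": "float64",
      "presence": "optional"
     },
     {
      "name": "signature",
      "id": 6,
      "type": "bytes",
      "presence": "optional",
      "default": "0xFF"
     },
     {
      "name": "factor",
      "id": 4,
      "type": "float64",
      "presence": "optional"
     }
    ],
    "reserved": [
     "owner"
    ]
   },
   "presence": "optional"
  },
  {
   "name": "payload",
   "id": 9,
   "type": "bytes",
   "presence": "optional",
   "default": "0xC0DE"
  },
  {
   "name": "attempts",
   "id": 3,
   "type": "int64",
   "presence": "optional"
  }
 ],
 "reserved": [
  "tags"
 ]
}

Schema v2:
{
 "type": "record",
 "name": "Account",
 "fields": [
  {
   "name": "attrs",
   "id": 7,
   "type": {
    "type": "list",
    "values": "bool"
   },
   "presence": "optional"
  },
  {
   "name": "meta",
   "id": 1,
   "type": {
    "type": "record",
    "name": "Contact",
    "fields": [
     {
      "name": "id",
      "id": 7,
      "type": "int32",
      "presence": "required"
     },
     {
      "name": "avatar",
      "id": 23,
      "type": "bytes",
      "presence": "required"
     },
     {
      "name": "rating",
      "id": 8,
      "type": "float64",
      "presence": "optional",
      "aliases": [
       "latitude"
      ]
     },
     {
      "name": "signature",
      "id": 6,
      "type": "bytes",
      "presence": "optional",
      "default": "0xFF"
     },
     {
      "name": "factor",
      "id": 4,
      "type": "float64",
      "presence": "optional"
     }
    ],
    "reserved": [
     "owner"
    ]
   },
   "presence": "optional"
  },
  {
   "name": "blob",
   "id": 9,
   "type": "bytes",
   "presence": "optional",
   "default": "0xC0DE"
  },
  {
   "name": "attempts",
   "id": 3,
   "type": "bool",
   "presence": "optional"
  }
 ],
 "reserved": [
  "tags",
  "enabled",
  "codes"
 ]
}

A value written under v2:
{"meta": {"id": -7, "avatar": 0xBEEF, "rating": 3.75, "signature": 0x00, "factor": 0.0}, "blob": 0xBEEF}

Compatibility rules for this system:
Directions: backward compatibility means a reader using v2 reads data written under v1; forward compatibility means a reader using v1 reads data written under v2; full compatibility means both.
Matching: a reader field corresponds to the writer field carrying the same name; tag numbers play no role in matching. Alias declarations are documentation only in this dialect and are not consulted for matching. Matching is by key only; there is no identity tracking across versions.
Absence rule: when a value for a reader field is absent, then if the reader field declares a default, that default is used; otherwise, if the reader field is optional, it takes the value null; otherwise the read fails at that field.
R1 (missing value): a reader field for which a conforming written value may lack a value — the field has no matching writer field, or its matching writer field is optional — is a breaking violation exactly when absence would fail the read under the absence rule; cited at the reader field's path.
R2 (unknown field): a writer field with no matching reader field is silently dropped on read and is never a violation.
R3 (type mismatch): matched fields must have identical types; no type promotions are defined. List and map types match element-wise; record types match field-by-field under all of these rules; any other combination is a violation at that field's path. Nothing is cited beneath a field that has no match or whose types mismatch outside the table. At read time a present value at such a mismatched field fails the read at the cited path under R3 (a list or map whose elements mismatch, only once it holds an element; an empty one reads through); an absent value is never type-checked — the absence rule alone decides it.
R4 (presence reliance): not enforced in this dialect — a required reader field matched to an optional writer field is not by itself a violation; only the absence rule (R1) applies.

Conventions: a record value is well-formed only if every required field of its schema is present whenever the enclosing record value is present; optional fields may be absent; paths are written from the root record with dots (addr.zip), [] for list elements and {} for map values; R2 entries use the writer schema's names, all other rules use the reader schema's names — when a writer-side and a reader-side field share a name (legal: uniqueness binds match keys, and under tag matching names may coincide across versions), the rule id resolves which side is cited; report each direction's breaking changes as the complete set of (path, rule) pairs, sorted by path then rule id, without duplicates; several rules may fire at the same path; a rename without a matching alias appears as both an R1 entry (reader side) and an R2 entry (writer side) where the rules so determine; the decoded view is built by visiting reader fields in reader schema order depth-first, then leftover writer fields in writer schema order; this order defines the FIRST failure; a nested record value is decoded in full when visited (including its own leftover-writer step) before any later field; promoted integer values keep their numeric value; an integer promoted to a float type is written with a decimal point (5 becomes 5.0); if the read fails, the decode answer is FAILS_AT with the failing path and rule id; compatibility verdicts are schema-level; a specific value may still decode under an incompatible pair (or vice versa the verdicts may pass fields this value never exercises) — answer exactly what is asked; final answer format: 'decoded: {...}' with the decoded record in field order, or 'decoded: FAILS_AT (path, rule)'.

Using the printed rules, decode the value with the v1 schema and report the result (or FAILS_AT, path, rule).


decoded: {"extras": null, "meta": {"id": -7, "rating": 3.75, "signature": 0x00, "factor": 0.0}, "payload": 0xC0DE, "attempts": null}

arrows below run writer -> reader for Account
migrating the Account value to v1:
  extras := null (absent, optional -> null)
  meta.id := -7
  meta.rating := 3.75
  meta.signature := 0x00
  meta.factor := 0.0
  writer meta.avatar: unknown -> dropped
  payload := 0xC0DE (absent -> default)
  attempts := null (absent, optional -> null)
  writer blob: unknown -> dropped
  => decoded: {"extras": null, "meta": {"id": -7, "rating": 3.75, "signature": 0x00, "factor": 0.0}, "payload": 0xC0DE, "attempts": null}
checking off the Account differences that do not matter here:
  added field avatar to record Contact: required bytes, tag 23 (in v2 it sits immediately before rating) -> schema-level compatibility only; this Account value's decode is unchanged
  field attempts in record Account: type int64 changed to bool -> schema-level compatibility only; this Account value's decode is unchanged
  renamed field extras to attrs in record Account -> triggers nothing under the printed rules; the Account answer is the same either way


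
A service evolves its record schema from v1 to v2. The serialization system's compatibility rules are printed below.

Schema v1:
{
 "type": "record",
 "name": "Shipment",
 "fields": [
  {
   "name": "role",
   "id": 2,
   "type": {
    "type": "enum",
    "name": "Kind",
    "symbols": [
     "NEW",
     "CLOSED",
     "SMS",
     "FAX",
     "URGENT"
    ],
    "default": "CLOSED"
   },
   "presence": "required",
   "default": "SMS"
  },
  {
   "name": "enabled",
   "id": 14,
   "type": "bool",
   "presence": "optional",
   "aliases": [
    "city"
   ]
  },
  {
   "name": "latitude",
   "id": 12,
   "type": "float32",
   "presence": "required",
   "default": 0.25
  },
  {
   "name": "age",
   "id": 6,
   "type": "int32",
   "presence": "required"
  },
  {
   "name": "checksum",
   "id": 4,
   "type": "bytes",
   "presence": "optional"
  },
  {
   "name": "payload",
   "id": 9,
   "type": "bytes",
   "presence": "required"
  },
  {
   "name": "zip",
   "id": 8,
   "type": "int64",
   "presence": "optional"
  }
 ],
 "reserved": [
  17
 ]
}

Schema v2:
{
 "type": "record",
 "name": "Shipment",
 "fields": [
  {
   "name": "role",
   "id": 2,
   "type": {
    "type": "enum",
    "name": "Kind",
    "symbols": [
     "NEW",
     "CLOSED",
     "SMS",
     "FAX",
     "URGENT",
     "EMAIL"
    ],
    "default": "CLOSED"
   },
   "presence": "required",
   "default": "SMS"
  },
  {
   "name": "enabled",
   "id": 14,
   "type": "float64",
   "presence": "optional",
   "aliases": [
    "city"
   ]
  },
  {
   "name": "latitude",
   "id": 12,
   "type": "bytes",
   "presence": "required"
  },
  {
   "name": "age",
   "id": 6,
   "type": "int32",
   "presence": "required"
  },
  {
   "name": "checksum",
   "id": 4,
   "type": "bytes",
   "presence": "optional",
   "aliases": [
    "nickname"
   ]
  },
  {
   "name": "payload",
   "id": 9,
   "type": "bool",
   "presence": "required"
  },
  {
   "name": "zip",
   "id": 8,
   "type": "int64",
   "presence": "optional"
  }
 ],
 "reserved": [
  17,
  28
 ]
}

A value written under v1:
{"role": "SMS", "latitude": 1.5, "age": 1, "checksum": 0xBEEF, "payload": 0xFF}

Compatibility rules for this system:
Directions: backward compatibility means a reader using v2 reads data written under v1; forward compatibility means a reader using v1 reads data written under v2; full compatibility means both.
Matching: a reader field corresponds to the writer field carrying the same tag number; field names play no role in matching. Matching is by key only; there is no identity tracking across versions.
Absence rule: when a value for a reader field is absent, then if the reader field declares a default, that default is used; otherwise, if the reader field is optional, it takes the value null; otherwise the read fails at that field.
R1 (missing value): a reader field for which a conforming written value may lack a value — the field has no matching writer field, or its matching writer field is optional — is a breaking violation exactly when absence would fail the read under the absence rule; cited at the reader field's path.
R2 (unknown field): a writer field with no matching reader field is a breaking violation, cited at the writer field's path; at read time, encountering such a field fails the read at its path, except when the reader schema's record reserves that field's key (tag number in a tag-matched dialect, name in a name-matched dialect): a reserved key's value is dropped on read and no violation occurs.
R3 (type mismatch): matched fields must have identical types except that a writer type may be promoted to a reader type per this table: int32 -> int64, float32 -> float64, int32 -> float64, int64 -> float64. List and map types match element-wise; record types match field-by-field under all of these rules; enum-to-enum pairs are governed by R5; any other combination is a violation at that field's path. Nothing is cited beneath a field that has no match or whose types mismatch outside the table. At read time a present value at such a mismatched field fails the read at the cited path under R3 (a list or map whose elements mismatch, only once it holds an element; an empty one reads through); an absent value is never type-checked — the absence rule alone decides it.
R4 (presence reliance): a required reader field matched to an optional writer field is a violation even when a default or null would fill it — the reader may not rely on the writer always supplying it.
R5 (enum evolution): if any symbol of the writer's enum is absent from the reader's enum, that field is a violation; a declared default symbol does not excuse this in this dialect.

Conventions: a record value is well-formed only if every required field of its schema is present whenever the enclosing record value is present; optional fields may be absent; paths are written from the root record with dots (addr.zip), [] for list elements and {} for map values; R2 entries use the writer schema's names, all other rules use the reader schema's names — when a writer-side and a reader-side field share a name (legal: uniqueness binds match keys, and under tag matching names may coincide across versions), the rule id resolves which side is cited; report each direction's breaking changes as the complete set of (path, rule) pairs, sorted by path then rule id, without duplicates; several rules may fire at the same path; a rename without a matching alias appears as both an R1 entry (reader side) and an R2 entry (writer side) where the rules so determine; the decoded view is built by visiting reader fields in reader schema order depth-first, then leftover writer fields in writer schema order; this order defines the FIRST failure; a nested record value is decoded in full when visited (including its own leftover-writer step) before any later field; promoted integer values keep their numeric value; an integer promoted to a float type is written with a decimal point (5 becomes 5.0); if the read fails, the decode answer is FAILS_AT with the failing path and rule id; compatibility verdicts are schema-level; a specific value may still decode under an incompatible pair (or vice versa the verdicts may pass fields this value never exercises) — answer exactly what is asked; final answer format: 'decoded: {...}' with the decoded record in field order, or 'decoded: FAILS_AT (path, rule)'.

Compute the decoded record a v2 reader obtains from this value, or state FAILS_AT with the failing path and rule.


the writer's type comes first in each Shipment pair
migrating the Shipment value to v2:
  role := "SMS"
  enabled := null (not supplied -> null)
  read fails at latitude under R3
  => FAILS_AT (latitude, R3)
ruling out the remaining Shipment differences:
  field enabled in record Shipment: type bool changed to float64 -> shifts the Shipment verdicts, not this decode
  enum Kind (field role in record Shipment): symbol EMAIL added -> shifts the Shipment verdicts, not this decode
  field payload in record Shipment: type bytes changed to bool -> shifts the Shipment verdicts, not this decode

decoded: FAILS_AT (latitude, R3)


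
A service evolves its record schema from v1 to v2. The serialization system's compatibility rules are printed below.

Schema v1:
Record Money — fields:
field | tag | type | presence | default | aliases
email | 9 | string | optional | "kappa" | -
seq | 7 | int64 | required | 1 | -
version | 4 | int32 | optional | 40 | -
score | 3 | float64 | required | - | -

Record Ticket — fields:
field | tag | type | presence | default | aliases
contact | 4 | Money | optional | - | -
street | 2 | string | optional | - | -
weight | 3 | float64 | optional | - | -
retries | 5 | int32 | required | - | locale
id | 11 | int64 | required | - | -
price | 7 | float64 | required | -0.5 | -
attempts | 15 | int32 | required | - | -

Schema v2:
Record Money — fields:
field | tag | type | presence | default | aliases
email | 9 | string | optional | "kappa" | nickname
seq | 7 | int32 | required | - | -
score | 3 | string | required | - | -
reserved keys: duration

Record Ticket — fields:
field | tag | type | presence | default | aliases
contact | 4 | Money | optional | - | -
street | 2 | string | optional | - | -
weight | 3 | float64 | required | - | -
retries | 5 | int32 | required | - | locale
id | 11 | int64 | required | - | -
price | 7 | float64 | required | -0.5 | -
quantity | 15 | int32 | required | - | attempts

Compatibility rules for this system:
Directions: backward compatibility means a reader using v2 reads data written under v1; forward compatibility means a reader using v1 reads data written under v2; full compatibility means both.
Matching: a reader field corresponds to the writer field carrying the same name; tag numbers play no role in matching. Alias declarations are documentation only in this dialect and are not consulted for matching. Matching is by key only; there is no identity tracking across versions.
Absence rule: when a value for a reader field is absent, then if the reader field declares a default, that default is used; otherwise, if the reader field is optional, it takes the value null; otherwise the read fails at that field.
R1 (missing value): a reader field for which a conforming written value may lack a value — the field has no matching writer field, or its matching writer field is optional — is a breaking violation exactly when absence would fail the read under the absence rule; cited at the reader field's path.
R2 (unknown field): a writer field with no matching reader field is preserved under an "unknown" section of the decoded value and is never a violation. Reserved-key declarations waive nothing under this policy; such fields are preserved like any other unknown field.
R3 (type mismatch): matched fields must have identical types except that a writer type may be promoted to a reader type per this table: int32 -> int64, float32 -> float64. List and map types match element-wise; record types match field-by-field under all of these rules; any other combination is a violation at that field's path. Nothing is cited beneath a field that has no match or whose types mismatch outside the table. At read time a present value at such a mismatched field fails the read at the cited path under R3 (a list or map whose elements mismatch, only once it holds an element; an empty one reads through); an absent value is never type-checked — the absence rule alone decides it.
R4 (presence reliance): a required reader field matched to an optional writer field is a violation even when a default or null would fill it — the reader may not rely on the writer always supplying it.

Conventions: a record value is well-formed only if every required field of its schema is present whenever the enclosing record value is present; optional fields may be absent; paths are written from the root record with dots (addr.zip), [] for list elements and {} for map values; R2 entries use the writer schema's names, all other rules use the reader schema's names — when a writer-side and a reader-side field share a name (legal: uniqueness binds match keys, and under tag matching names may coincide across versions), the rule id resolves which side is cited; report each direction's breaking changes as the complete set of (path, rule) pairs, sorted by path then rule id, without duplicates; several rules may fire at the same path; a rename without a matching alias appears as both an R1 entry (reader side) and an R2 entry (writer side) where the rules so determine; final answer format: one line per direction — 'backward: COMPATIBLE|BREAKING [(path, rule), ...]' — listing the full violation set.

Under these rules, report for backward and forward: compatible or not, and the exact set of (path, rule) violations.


each type pair in Ticket: writer, then reader
backward on Ticket — v2 reading data written by v1:
  contact: paired with writer contact (Money -> Money; writer optional)
  street: paired with writer street (string -> string; writer optional)
  weight: paired with writer weight (float64 -> float64; writer optional)
  retries: paired with writer retries (int32 -> int32; writer required)
  id: paired with writer id (int64 -> int64; writer required)
  price: paired with writer price (float64 -> float64; writer required)
  quantity has no writer counterpart
  attempts (writer side), unknown to reader
  contact.email: paired with writer contact.email (string -> string; writer optional)
  contact.seq: paired with writer contact.seq (int64 -> int32; writer required)
  contact.score: paired with writer contact.score (float64 -> string; writer required)
  contact.version (writer side), unknown to reader
  R3 fires at contact.score
  R3 fires at contact.seq
  R1 fires at quantity
  R1 fires at weight
  R4 fires at weight
  => 5 violation(s): backward is BREAKING for Ticket
forward on Ticket — v1 reading data written by v2:
  contact: paired with writer contact (Money -> Money; writer optional)
  street: paired with writer street (string -> string; writer optional)
  weight: paired with writer weight (float64 -> float64; writer required)
  retries: paired with writer retries (int32 -> int32; writer required)
  id: paired with writer id (int64 -> int64; writer required)
  price: paired with writer price (float64 -> float64; writer required)
  attempts has no writer counterpart
  quantity (writer side), unknown to reader
  contact.email: paired with writer contact.email (string -> string; writer optional)
  contact.seq: paired with writer contact.seq (int32 -> int64; writer required)
  contact.version has no writer counterpart
  contact.score: paired with writer contact.score (string -> float64; writer required)
  R1 fires at attempts
  R3 fires at contact.score
  => 2 violation(s): forward is BREAKING for Ticket

backward: BREAKING [(contact.score, R3), (contact.seq, R3), (quantity, R1), (weight, R1), (weight, R4)]; forward: BREAKING [(attempts, R1), (contact.score, R3)]
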